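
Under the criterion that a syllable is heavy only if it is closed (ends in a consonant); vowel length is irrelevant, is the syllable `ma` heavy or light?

`ma`: short vowel, open (no coda). Open (no coda) → light.

light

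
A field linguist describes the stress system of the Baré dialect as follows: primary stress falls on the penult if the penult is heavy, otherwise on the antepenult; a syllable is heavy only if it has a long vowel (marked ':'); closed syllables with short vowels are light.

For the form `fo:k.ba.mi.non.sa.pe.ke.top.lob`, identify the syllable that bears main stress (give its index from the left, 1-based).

Weights: 7 ke L, 8 top L, 9 lob L.
The penult (syllable 8, top) is light, so stress falls on the antepenult (syllable 7, ke).
Primary stress: syllable 7 → fo:k.ba.mi.non.sa.pe.ˈke.top.lob.

7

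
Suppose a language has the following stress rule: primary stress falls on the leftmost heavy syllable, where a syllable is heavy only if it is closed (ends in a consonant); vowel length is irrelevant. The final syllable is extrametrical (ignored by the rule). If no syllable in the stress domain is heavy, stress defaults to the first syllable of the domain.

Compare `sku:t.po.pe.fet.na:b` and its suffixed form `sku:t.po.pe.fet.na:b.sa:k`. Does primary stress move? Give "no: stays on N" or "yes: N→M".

Base `sku:t.po.pe.fet.na:b` (5 syllables):
  The final syllable (5, na:b) is extrametrical; the stress domain is syllables 1–4.
  Weights: 1 sku:t H, 2 po L, 3 pe L, 4 fet H.
  Heavy syllables in the domain: 1, 4. The leftmost is syllable 1 (sku:t).
  → primary stress on syllable 1.
Suffixed `sku:t.po.pe.fet.na:b.sa:k` (6 syllables):
  The final syllable (6, sa:k) is extrametrical; the stress domain is syllables 1–5.
  Weights: 1 sku:t H, 2 po L, 3 pe L, 4 fet H, 5 na:b H.
  Heavy syllables in the domain: 1, 4, 5. The leftmost is syllable 1 (sku:t).
  → primary stress on syllable 1.

no: stays on 1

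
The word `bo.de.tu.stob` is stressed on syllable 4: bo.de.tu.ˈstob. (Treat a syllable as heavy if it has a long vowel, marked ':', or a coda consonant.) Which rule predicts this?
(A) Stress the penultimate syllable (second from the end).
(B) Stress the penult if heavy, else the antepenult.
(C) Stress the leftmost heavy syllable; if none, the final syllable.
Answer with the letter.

C

Rule A → syllable 3 (observed: 4).
Rule B → syllable 2 (observed: 4).
Rule C → syllable 4 ✓.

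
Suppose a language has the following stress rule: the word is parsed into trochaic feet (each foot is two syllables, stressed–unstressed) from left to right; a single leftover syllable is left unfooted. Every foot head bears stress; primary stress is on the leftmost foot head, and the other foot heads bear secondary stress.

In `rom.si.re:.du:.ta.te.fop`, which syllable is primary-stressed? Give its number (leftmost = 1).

1

Parse left to right into trochaic (ˈσσ) feet: (ˈrom.si) (ˈre:.du:) (ˈta.te) fop. Syllable 7 is left unfooted.
Foot heads (stressed positions): 1, 3, 5.
End Rule Leftmost: primary stress on the leftmost head = syllable 1.
Primary stress: syllable 1 → ˈrom.si.re:.du:.ta.te.fop.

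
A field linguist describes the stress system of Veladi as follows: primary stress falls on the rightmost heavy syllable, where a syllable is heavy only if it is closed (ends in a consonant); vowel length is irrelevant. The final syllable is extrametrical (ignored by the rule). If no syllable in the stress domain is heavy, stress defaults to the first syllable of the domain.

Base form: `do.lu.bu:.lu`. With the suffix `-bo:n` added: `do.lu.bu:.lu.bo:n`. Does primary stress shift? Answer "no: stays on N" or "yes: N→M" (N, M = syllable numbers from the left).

no: stays on 1

Base `do.lu.bu:.lu` (4 syllables):
  The final syllable (4, lu) is extrametrical; the stress domain is syllables 1–3.
  Weights: 1 do L, 2 lu L, 3 bu: L.
  No heavy syllable in the domain; default to the first syllable of the domain = syllable 1.
  → primary stress on syllable 1.
Suffixed `do.lu.bu:.lu.bo:n` (5 syllables):
  The final syllable (5, bo:n) is extrametrical; the stress domain is syllables 1–4.
  Weights: 1 do L, 2 lu L, 3 bu: L, 4 lu L.
  No heavy syllable in the domain; default to the first syllable of the domain = syllable 1.
  → primary stress on syllable 1.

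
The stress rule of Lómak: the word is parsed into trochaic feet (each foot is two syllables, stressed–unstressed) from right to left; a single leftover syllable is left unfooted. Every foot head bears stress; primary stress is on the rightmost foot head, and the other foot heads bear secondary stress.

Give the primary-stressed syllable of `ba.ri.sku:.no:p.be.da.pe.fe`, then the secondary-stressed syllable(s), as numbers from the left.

primary 7, secondary 1, 3, 5

Parse right to left into trochaic (ˈσσ) feet: (ˈba.ri) (ˈsku:.no:p) (ˈbe.da) (ˈpe.fe).
Foot heads (stressed positions): 1, 3, 5, 7.
End Rule Rightmost: primary stress on the rightmost head = syllable 7.
Secondary stress on 1, 3, 5: ˌba.ri.ˌsku:.no:p.ˌbe.da.ˈpe.fe.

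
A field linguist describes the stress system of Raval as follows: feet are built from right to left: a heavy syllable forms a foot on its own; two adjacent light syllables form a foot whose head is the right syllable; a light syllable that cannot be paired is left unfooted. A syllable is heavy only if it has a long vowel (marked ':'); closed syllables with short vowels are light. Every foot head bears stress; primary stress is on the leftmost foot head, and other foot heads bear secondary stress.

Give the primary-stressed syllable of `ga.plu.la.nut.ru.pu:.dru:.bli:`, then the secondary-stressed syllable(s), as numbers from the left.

primary 3, secondary 5, 6, 7, 8

Weights: 1 ga L, 2 plu L, 3 la L, 4 nut L, 5 ru L, 6 pu: H, 7 dru: H, 8 bli: H.
Parse right to left (heavy = foot alone; LL = one foot; stranded L unfooted): ga (plu.ˈla) (nut.ˈru) (ˈpu:) (ˈdru:) (ˈbli:).
Foot heads: 3, 5, 6, 7, 8.
Primary stress on the leftmost head = syllable 3.
Secondary stress on 5, 6, 7, 8: ga.plu.ˈla.nut.ˌru.ˌpu:.ˌdru:.ˌbli:.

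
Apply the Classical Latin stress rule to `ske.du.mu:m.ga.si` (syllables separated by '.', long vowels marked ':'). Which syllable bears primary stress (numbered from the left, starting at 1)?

3

Classical Latin: stress the penult if heavy (long vowel or closed), else the antepenult.
Weights: 3 mu:m H, 4 ga L, 5 si L.
The penult (syllable 4, ga) is light, so stress falls on the antepenult (syllable 3, mu:m).
Stress on syllable 3: ske.du.ˈmu:m.ga.si.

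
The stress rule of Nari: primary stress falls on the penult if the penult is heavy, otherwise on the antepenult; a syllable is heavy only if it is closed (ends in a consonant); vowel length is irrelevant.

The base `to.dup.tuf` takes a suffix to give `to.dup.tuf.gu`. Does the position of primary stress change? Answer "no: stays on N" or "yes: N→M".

yes: 2→3

Base `to.dup.tuf` (3 syllables):
  Weights: 1 to L, 2 dup H, 3 tuf H.
  The penult (syllable 2, dup) is heavy, so it takes stress.
  → primary stress on syllable 2.
Suffixed `to.dup.tuf.gu` (4 syllables):
  Weights: 2 dup H, 3 tuf H, 4 gu L.
  The penult (syllable 3, tuf) is heavy, so it takes stress.
  → primary stress on syllable 3.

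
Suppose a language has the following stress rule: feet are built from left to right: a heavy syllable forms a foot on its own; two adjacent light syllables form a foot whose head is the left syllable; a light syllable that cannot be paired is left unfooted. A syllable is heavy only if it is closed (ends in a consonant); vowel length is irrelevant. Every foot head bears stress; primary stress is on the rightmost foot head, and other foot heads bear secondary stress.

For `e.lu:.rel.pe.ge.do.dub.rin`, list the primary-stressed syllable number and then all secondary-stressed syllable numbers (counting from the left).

Weights: 1 e L, 2 lu: L, 3 rel H, 4 pe L, 5 ge L, 6 do L, 7 dub H, 8 rin H.
Parse left to right (heavy = foot alone; LL = one foot; stranded L unfooted): (ˈe.lu:) (ˈrel) (ˈpe.ge) do (ˈdub) (ˈrin).
Foot heads: 1, 3, 4, 7, 8.
Primary stress on the rightmost head = syllable 8.
Secondary stress on 1, 3, 4, 7: ˌe.lu:.ˌrel.ˌpe.ge.do.ˌdub.ˈrin.

primary 8, secondary 1, 3, 4, 7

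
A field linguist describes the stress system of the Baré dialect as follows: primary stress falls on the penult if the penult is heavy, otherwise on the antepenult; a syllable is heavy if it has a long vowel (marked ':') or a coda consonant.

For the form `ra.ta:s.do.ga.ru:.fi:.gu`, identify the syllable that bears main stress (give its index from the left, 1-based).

6

Weights: 5 ru: H, 6 fi: H, 7 gu L.
The penult (syllable 6, fi:) is heavy, so it takes stress.
Primary stress: syllable 6 → ra.ta:s.do.ga.ru:.ˈfi:.gu.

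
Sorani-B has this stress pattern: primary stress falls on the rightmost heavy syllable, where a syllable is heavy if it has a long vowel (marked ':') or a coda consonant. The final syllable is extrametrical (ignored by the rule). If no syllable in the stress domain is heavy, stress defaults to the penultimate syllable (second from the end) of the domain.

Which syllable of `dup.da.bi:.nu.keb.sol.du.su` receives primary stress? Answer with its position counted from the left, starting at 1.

The final syllable (8, su) is extrametrical; the stress domain is syllables 1–7.
Weights: 1 dup H, 2 da L, 3 bi: H, 4 nu L, 5 keb H, 6 sol H, 7 du L.
Heavy syllables in the domain: 1, 3, 5, 6. The rightmost is syllable 6 (sol).
Primary stress: syllable 6 → dup.da.bi:.nu.keb.ˈsol.du.su.

6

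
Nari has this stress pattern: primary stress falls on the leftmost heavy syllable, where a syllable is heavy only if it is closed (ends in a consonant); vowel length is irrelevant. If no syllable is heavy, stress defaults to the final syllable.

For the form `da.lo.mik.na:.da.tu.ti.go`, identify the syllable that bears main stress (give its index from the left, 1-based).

Weights: 1 da L, 2 lo L, 3 mik H, 4 na: L, 5 da L, 6 tu L, 7 ti L, 8 go L.
Heavy syllables in the domain: 3. The leftmost is syllable 3 (mik).
Primary stress: syllable 3 → da.lo.ˈmik.na:.da.tu.ti.go.

3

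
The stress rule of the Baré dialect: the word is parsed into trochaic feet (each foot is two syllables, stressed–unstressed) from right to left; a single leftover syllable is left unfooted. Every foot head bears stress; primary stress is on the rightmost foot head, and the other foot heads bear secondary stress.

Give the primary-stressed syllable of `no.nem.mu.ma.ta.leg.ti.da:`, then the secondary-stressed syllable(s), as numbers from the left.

primary 7, secondary 1, 3, 5

Parse right to left into trochaic (ˈσσ) feet: (ˈno.nem) (ˈmu.ma) (ˈta.leg) (ˈti.da:).
Foot heads (stressed positions): 1, 3, 5, 7.
End Rule Rightmost: primary stress on the rightmost head = syllable 7.
Secondary stress on 1, 3, 5: ˌno.nem.ˌmu.ma.ˌta.leg.ˈti.da:.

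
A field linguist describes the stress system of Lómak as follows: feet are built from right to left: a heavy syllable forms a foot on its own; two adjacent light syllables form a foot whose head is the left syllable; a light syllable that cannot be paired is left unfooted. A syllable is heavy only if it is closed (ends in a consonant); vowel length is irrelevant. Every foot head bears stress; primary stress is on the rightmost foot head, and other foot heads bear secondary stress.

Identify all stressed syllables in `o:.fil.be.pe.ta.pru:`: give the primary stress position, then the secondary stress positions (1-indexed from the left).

Weights: 1 o: L, 2 fil H, 3 be L, 4 pe L, 5 ta L, 6 pru: L.
Parse right to left (heavy = foot alone; LL = one foot; stranded L unfooted): o: (ˈfil) (ˈbe.pe) (ˈta.pru:).
Foot heads: 2, 3, 5.
Primary stress on the rightmost head = syllable 5.
Secondary stress on 2, 3: o:.ˌfil.ˌbe.pe.ˈta.pru:.

primary 5, secondary 2, 3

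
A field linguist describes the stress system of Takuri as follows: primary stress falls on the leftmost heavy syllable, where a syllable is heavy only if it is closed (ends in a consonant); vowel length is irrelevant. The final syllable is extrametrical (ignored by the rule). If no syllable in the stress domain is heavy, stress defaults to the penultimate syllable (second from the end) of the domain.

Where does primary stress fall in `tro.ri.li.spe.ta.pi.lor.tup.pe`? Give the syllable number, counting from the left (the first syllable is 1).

7

The final syllable (9, pe) is extrametrical; the stress domain is syllables 1–8.
Weights: 1 tro L, 2 ri L, 3 li L, 4 spe L, 5 ta L, 6 pi L, 7 lor H, 8 tup H.
Heavy syllables in the domain: 7, 8. The leftmost is syllable 7 (lor).
Primary stress: syllable 7 → tro.ri.li.spe.ta.pi.ˈlor.tup.pe.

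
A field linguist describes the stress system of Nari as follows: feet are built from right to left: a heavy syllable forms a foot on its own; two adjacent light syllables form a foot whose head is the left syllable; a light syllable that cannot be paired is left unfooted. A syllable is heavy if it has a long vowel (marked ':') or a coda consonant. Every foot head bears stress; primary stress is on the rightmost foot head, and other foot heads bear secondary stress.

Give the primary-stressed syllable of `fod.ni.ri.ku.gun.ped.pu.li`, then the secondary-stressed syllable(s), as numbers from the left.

primary 7, secondary 1, 3, 5, 6

Weights: 1 fod H, 2 ni L, 3 ri L, 4 ku L, 5 gun H, 6 ped H, 7 pu L, 8 li L.
Parse right to left (heavy = foot alone; LL = one foot; stranded L unfooted): (ˈfod) ni (ˈri.ku) (ˈgun) (ˈped) (ˈpu.li).
Foot heads: 1, 3, 5, 6, 7.
Primary stress on the rightmost head = syllable 7.
Secondary stress on 1, 3, 5, 6: ˌfod.ni.ˌri.ku.ˌgun.ˌped.ˈpu.li.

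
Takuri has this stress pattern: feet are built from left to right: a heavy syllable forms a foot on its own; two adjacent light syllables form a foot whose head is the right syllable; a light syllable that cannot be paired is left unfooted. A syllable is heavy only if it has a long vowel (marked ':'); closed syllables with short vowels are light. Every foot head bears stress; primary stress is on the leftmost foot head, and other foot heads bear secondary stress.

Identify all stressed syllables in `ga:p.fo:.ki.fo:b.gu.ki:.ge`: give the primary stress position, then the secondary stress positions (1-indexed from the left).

primary 1, secondary 2, 4, 6

Weights: 1 ga:p H, 2 fo: H, 3 ki L, 4 fo:b H, 5 gu L, 6 ki: H, 7 ge L.
Parse left to right (heavy = foot alone; LL = one foot; stranded L unfooted): (ˈga:p) (ˈfo:) ki (ˈfo:b) gu (ˈki:) ge.
Foot heads: 1, 2, 4, 6.
Primary stress on the leftmost head = syllable 1.
Secondary stress on 2, 4, 6: ˈga:p.ˌfo:.ki.ˌfo:b.gu.ˌki:.ge.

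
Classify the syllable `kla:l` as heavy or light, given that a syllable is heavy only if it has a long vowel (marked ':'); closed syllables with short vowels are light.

heavy

`kla:l`: long vowel, closed (coda /l/). Long vowel → heavy.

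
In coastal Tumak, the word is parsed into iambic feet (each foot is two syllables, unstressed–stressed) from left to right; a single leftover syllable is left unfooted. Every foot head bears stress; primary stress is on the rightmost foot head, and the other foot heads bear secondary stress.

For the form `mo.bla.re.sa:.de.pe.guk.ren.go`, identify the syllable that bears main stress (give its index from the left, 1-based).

8

Parse left to right into iambic (σˈσ) feet: (mo.ˈbla) (re.ˈsa:) (de.ˈpe) (guk.ˈren) go. Syllable 9 is left unfooted.
Foot heads (stressed positions): 2, 4, 6, 8.
End Rule Rightmost: primary stress on the rightmost head = syllable 8.
Primary stress: syllable 8 → mo.bla.re.sa:.de.pe.guk.ˈren.go.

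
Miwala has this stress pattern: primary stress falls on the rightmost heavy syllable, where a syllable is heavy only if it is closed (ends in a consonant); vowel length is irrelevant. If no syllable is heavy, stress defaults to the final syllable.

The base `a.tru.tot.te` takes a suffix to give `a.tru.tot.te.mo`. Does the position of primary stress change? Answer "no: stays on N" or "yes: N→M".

Base `a.tru.tot.te` (4 syllables):
  Weights: 1 a L, 2 tru L, 3 tot H, 4 te L.
  Heavy syllables in the domain: 3. The rightmost is syllable 3 (tot).
  → primary stress on syllable 3.
Suffixed `a.tru.tot.te.mo` (5 syllables):
  Weights: 1 a L, 2 tru L, 3 tot H, 4 te L, 5 mo L.
  Heavy syllables in the domain: 3. The rightmost is syllable 3 (tot).
  → primary stress on syllable 3.

no: stays on 3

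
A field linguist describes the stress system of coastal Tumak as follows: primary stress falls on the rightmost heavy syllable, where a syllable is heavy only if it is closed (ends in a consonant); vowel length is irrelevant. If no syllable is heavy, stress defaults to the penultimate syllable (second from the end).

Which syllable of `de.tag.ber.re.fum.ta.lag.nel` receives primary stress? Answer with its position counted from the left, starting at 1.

8

Weights: 1 de L, 2 tag H, 3 ber H, 4 re L, 5 fum H, 6 ta L, 7 lag H, 8 nel H.
Heavy syllables in the domain: 2, 3, 5, 7, 8. The rightmost is syllable 8 (nel).
Primary stress: syllable 8 → de.tag.ber.re.fum.ta.lag.ˈnel.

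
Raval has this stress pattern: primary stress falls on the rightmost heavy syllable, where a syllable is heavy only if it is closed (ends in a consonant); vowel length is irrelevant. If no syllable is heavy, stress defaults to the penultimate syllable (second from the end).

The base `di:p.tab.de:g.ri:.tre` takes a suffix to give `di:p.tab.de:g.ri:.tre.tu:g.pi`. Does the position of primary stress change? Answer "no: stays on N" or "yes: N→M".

yes: 3→6

Base `di:p.tab.de:g.ri:.tre` (5 syllables):
  Weights: 1 di:p H, 2 tab H, 3 de:g H, 4 ri: L, 5 tre L.
  Heavy syllables in the domain: 1, 2, 3. The rightmost is syllable 3 (de:g).
  → primary stress on syllable 3.
Suffixed `di:p.tab.de:g.ri:.tre.tu:g.pi` (7 syllables):
  Weights: 1 di:p H, 2 tab H, 3 de:g H, 4 ri: L, 5 tre L, 6 tu:g H, 7 pi L.
  Heavy syllables in the domain: 1, 2, 3, 6. The rightmost is syllable 6 (tu:g).
  → primary stress on syllable 6.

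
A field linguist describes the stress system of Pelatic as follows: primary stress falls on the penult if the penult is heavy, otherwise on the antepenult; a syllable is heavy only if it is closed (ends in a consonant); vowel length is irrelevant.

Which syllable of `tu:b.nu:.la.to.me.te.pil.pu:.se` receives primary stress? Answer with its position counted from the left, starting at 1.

7

Weights: 7 pil H, 8 pu: L, 9 se L.
The penult (syllable 8, pu:) is light, so stress falls on the antepenult (syllable 7, pil).
Primary stress: syllable 7 → tu:b.nu:.la.to.me.te.ˈpil.pu:.se.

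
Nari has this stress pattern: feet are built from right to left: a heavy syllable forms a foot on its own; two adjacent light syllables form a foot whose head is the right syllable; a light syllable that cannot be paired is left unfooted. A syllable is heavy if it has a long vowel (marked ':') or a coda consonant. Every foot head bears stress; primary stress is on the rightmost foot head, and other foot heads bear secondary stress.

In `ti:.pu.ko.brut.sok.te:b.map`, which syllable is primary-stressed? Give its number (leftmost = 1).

7

Weights: 1 ti: H, 2 pu L, 3 ko L, 4 brut H, 5 sok H, 6 te:b H, 7 map H.
Parse right to left (heavy = foot alone; LL = one foot; stranded L unfooted): (ˈti:) (pu.ˈko) (ˈbrut) (ˈsok) (ˈte:b) (ˈmap).
Foot heads: 1, 3, 4, 5, 6, 7.
Primary stress on the rightmost head = syllable 7.
Primary stress: syllable 7 → ti:.pu.ko.brut.sok.te:b.ˈmap.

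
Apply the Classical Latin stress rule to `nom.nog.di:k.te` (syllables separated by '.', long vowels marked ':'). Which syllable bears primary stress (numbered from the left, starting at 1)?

3

Classical Latin: stress the penult if heavy (long vowel or closed), else the antepenult.
Weights: 2 nog H, 3 di:k H, 4 te L.
The penult (syllable 3, di:k) is heavy, so it takes stress.
Stress on syllable 3: nom.nog.ˈdi:k.te.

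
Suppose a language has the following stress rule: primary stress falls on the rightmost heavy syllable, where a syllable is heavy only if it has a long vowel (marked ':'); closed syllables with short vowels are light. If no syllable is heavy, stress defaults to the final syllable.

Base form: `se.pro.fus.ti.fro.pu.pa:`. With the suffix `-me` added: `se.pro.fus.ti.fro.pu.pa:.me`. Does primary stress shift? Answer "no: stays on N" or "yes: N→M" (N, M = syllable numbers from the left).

Base `se.pro.fus.ti.fro.pu.pa:` (7 syllables):
  Weights: 1 se L, 2 pro L, 3 fus L, 4 ti L, 5 fro L, 6 pu L, 7 pa: H.
  Heavy syllables in the domain: 7. The rightmost is syllable 7 (pa:).
  → primary stress on syllable 7.
Suffixed `se.pro.fus.ti.fro.pu.pa:.me` (8 syllables):
  Weights: 1 se L, 2 pro L, 3 fus L, 4 ti L, 5 fro L, 6 pu L, 7 pa: H, 8 me L.
  Heavy syllables in the domain: 7. The rightmost is syllable 7 (pa:).
  → primary stress on syllable 7.

no: stays on 7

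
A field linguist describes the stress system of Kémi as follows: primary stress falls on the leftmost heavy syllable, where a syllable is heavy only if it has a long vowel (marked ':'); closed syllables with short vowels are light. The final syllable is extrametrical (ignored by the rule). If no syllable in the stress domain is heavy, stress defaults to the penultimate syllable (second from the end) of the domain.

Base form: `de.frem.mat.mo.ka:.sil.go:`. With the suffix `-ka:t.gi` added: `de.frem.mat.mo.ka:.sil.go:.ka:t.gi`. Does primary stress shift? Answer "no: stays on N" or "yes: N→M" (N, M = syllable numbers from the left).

no: stays on 5

Base `de.frem.mat.mo.ka:.sil.go:` (7 syllables):
  The final syllable (7, go:) is extrametrical; the stress domain is syllables 1–6.
  Weights: 1 de L, 2 frem L, 3 mat L, 4 mo L, 5 ka: H, 6 sil L.
  Heavy syllables in the domain: 5. The leftmost is syllable 5 (ka:).
  → primary stress on syllable 5.
Suffixed `de.frem.mat.mo.ka:.sil.go:.ka:t.gi` (9 syllables):
  The final syllable (9, gi) is extrametrical; the stress domain is syllables 1–8.
  Weights: 1 de L, 2 frem L, 3 mat L, 4 mo L, 5 ka: H, 6 sil L, 7 go: H, 8 ka:t H.
  Heavy syllables in the domain: 5, 7, 8. The leftmost is syllable 5 (ka:).
  → primary stress on syllable 5.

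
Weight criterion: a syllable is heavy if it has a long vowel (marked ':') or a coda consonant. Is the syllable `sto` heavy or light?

light

`sto`: short vowel, open (no coda). Short vowel, open → light.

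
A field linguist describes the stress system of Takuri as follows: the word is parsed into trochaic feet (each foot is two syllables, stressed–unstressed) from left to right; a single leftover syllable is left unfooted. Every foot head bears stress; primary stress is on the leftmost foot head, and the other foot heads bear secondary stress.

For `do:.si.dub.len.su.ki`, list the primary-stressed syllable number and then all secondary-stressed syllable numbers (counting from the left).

primary 1, secondary 3, 5

Parse left to right into trochaic (ˈσσ) feet: (ˈdo:.si) (ˈdub.len) (ˈsu.ki).
Foot heads (stressed positions): 1, 3, 5.
End Rule Leftmost: primary stress on the leftmost head = syllable 1.
Secondary stress on 3, 5: ˈdo:.si.ˌdub.len.ˌsu.ki.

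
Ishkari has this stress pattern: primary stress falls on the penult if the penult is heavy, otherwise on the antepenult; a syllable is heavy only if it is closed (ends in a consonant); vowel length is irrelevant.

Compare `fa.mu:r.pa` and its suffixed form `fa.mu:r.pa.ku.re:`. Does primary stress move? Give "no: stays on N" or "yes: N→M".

yes: 2→3

Base `fa.mu:r.pa` (3 syllables):
  Weights: 1 fa L, 2 mu:r H, 3 pa L.
  The penult (syllable 2, mu:r) is heavy, so it takes stress.
  → primary stress on syllable 2.
Suffixed `fa.mu:r.pa.ku.re:` (5 syllables):
  Weights: 3 pa L, 4 ku L, 5 re: L.
  The penult (syllable 4, ku) is light, so stress falls on the antepenult (syllable 3, pa).
  → primary stress on syllable 3.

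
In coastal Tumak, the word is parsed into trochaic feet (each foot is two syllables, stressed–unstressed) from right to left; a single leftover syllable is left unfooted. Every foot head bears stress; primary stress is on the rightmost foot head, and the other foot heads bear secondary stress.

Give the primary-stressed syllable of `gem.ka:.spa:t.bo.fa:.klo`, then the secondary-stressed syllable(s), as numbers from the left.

primary 5, secondary 1, 3

Parse right to left into trochaic (ˈσσ) feet: (ˈgem.ka:) (ˈspa:t.bo) (ˈfa:.klo).
Foot heads (stressed positions): 1, 3, 5.
End Rule Rightmost: primary stress on the rightmost head = syllable 5.
Secondary stress on 1, 3: ˌgem.ka:.ˌspa:t.bo.ˈfa:.klo.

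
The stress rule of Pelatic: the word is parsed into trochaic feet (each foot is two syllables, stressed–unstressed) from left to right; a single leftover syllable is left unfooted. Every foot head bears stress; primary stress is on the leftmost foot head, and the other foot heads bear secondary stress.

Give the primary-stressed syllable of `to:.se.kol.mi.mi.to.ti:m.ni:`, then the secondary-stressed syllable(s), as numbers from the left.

primary 1, secondary 3, 5, 7

Parse left to right into trochaic (ˈσσ) feet: (ˈto:.se) (ˈkol.mi) (ˈmi.to) (ˈti:m.ni:).
Foot heads (stressed positions): 1, 3, 5, 7.
End Rule Leftmost: primary stress on the leftmost head = syllable 1.
Secondary stress on 3, 5, 7: ˈto:.se.ˌkol.mi.ˌmi.to.ˌti:m.ni:.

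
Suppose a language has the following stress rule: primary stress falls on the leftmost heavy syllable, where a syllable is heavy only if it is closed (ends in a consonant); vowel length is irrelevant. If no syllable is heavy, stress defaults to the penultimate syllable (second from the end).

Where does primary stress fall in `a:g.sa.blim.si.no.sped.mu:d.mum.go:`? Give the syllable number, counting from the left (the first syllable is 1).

1

Weights: 1 a:g H, 2 sa L, 3 blim H, 4 si L, 5 no L, 6 sped H, 7 mu:d H, 8 mum H, 9 go: L.
Heavy syllables in the domain: 1, 3, 6, 7, 8. The leftmost is syllable 1 (a:g).
Primary stress: syllable 1 → ˈa:g.sa.blim.si.no.sped.mu:d.mum.go:.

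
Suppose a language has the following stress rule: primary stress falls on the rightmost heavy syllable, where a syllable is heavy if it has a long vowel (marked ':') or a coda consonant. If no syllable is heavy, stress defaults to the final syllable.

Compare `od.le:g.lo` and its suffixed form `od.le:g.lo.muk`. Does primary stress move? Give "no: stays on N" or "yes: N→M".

yes: 2→4

Base `od.le:g.lo` (3 syllables):
  Weights: 1 od H, 2 le:g H, 3 lo L.
  Heavy syllables in the domain: 1, 2. The rightmost is syllable 2 (le:g).
  → primary stress on syllable 2.
Suffixed `od.le:g.lo.muk` (4 syllables):
  Weights: 1 od H, 2 le:g H, 3 lo L, 4 muk H.
  Heavy syllables in the domain: 1, 2, 4. The rightmost is syllable 4 (muk).
  → primary stress on syllable 4.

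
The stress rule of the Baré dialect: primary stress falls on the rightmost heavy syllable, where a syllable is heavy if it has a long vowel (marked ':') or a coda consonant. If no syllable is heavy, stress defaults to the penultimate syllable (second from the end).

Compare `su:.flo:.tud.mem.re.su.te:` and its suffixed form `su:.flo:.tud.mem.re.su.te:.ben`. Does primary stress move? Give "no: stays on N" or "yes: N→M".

yes: 7→8

Base `su:.flo:.tud.mem.re.su.te:` (7 syllables):
  Weights: 1 su: H, 2 flo: H, 3 tud H, 4 mem H, 5 re L, 6 su L, 7 te: H.
  Heavy syllables in the domain: 1, 2, 3, 4, 7. The rightmost is syllable 7 (te:).
  → primary stress on syllable 7.
Suffixed `su:.flo:.tud.mem.re.su.te:.ben` (8 syllables):
  Weights: 1 su: H, 2 flo: H, 3 tud H, 4 mem H, 5 re L, 6 su L, 7 te: H, 8 ben H.
  Heavy syllables in the domain: 1, 2, 3, 4, 7, 8. The rightmost is syllable 8 (ben).
  → primary stress on syllable 8.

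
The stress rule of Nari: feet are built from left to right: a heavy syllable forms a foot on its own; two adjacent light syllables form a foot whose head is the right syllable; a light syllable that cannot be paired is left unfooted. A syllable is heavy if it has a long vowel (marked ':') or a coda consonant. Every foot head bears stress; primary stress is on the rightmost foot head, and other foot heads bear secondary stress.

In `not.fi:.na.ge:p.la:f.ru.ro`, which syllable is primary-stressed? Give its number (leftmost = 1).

7

Weights: 1 not H, 2 fi: H, 3 na L, 4 ge:p H, 5 la:f H, 6 ru L, 7 ro L.
Parse left to right (heavy = foot alone; LL = one foot; stranded L unfooted): (ˈnot) (ˈfi:) na (ˈge:p) (ˈla:f) (ru.ˈro).
Foot heads: 1, 2, 4, 5, 7.
Primary stress on the rightmost head = syllable 7.
Primary stress: syllable 7 → not.fi:.na.ge:p.la:f.ru.ˈro.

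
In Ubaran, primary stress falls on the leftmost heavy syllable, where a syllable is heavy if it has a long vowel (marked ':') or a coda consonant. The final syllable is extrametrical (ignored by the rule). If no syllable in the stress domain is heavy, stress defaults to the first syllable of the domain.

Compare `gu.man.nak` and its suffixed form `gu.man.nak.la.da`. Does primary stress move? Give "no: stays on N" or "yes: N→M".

no: stays on 2

Base `gu.man.nak` (3 syllables):
  The final syllable (3, nak) is extrametrical; the stress domain is syllables 1–2.
  Weights: 1 gu L, 2 man H.
  Heavy syllables in the domain: 2. The leftmost is syllable 2 (man).
  → primary stress on syllable 2.
Suffixed `gu.man.nak.la.da` (5 syllables):
  The final syllable (5, da) is extrametrical; the stress domain is syllables 1–4.
  Weights: 1 gu L, 2 man H, 3 nak H, 4 la L.
  Heavy syllables in the domain: 2, 3. The leftmost is syllable 2 (man).
  → primary stress on syllable 2.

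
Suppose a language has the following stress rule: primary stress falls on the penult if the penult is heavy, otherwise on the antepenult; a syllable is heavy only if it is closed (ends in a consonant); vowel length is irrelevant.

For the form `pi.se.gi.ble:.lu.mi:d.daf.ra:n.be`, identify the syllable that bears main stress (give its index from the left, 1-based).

8

Weights: 7 daf H, 8 ra:n H, 9 be L.
The penult (syllable 8, ra:n) is heavy, so it takes stress.
Primary stress: syllable 8 → pi.se.gi.ble:.lu.mi:d.daf.ˈra:n.be.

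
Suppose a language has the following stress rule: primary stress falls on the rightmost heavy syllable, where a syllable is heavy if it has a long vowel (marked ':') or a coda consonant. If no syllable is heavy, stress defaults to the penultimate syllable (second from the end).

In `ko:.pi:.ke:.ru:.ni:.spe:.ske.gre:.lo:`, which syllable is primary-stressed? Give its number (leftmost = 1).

Weights: 1 ko: H, 2 pi: H, 3 ke: H, 4 ru: H, 5 ni: H, 6 spe: H, 7 ske L, 8 gre: H, 9 lo: H.
Heavy syllables in the domain: 1, 2, 3, 4, 5, 6, 8, 9. The rightmost is syllable 9 (lo:).
Primary stress: syllable 9 → ko:.pi:.ke:.ru:.ni:.spe:.ske.gre:.ˈlo:.

9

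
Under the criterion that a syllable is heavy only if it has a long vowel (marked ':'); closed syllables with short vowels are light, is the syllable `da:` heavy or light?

`da:`: long vowel, open (no coda). Long vowel → heavy.

heavy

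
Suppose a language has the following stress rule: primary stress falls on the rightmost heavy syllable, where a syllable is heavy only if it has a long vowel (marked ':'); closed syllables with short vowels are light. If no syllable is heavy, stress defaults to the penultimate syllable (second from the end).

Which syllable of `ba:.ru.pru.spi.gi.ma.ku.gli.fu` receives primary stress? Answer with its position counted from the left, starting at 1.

Weights: 1 ba: H, 2 ru L, 3 pru L, 4 spi L, 5 gi L, 6 ma L, 7 ku L, 8 gli L, 9 fu L.
Heavy syllables in the domain: 1. The rightmost is syllable 1 (ba:).
Primary stress: syllable 1 → ˈba:.ru.pru.spi.gi.ma.ku.gli.fu.

1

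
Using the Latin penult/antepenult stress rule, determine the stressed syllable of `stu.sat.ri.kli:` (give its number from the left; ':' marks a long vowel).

2

Classical Latin: stress the penult if heavy (long vowel or closed), else the antepenult.
Weights: 2 sat H, 3 ri L, 4 kli: H.
The penult (syllable 3, ri) is light, so stress falls on the antepenult (syllable 2, sat).
Stress on syllable 2: stu.ˈsat.ri.kli:.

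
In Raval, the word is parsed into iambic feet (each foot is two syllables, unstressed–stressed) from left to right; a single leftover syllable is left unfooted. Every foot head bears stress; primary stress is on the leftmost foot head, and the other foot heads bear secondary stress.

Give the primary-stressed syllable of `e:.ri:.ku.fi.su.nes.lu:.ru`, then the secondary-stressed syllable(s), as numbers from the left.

Parse left to right into iambic (σˈσ) feet: (e:.ˈri:) (ku.ˈfi) (su.ˈnes) (lu:.ˈru).
Foot heads (stressed positions): 2, 4, 6, 8.
End Rule Leftmost: primary stress on the leftmost head = syllable 2.
Secondary stress on 4, 6, 8: e:.ˈri:.ku.ˌfi.su.ˌnes.lu:.ˌru.

primary 2, secondary 4, 6, 8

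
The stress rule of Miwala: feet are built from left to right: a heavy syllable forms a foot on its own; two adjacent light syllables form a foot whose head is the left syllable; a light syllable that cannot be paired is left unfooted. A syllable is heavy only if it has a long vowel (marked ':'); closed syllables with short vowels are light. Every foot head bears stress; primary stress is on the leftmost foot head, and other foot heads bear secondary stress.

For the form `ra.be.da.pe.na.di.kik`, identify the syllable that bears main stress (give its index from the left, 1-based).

Weights: 1 ra L, 2 be L, 3 da L, 4 pe L, 5 na L, 6 di L, 7 kik L.
Parse left to right (heavy = foot alone; LL = one foot; stranded L unfooted): (ˈra.be) (ˈda.pe) (ˈna.di) kik.
Foot heads: 1, 3, 5.
Primary stress on the leftmost head = syllable 1.
Primary stress: syllable 1 → ˈra.be.da.pe.na.di.kik.

1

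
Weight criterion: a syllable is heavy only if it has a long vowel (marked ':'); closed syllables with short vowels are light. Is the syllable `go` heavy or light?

light

`go`: short vowel, open (no coda). Short vowel → light.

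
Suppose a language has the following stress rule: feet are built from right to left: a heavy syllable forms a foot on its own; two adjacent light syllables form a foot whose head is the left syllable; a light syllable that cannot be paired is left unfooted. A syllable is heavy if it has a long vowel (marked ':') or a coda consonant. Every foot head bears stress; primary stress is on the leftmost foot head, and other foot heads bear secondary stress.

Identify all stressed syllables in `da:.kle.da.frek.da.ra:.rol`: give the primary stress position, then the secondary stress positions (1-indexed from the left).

Weights: 1 da: H, 2 kle L, 3 da L, 4 frek H, 5 da L, 6 ra: H, 7 rol H.
Parse right to left (heavy = foot alone; LL = one foot; stranded L unfooted): (ˈda:) (ˈkle.da) (ˈfrek) da (ˈra:) (ˈrol).
Foot heads: 1, 2, 4, 6, 7.
Primary stress on the leftmost head = syllable 1.
Secondary stress on 2, 4, 6, 7: ˈda:.ˌkle.da.ˌfrek.da.ˌra:.ˌrol.

primary 1, secondary 2, 4, 6, 7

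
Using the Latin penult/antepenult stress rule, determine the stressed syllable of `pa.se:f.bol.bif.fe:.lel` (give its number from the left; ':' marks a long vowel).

5

Classical Latin: stress the penult if heavy (long vowel or closed), else the antepenult.
Weights: 4 bif H, 5 fe: H, 6 lel H.
The penult (syllable 5, fe:) is heavy, so it takes stress.
Stress on syllable 5: pa.se:f.bol.bif.ˈfe:.lel.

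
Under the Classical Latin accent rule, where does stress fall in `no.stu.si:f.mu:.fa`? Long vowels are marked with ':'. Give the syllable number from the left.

Classical Latin: stress the penult if heavy (long vowel or closed), else the antepenult.
Weights: 3 si:f H, 4 mu: H, 5 fa L.
The penult (syllable 4, mu:) is heavy, so it takes stress.
Stress on syllable 4: no.stu.si:f.ˈmu:.fa.

4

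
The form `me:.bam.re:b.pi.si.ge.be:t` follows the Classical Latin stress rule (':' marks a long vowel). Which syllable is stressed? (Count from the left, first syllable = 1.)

5

Classical Latin: stress the penult if heavy (long vowel or closed), else the antepenult.
Weights: 5 si L, 6 ge L, 7 be:t H.
The penult (syllable 6, ge) is light, so stress falls on the antepenult (syllable 5, si).
Stress on syllable 5: me:.bam.re:b.pi.ˈsi.ge.be:t.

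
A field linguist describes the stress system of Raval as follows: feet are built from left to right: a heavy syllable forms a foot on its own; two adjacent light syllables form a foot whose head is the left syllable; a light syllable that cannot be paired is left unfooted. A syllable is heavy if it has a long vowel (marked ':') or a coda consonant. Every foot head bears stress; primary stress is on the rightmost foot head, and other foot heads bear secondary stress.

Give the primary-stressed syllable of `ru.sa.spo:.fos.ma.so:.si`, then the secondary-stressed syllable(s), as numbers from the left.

primary 6, secondary 1, 3, 4

Weights: 1 ru L, 2 sa L, 3 spo: H, 4 fos H, 5 ma L, 6 so: H, 7 si L.
Parse left to right (heavy = foot alone; LL = one foot; stranded L unfooted): (ˈru.sa) (ˈspo:) (ˈfos) ma (ˈso:) si.
Foot heads: 1, 3, 4, 6.
Primary stress on the rightmost head = syllable 6.
Secondary stress on 1, 3, 4: ˌru.sa.ˌspo:.ˌfos.ma.ˈso:.si.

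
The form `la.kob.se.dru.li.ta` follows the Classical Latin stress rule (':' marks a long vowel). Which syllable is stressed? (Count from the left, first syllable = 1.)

Classical Latin: stress the penult if heavy (long vowel or closed), else the antepenult.
Weights: 4 dru L, 5 li L, 6 ta L.
The penult (syllable 5, li) is light, so stress falls on the antepenult (syllable 4, dru).
Stress on syllable 4: la.kob.se.ˈdru.li.ta.

4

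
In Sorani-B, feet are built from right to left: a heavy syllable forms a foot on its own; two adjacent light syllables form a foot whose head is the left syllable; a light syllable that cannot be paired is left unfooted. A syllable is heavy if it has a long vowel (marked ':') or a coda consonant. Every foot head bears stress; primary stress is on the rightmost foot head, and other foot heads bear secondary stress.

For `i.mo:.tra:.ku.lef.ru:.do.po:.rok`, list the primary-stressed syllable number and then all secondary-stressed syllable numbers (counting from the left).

primary 9, secondary 2, 3, 5, 6, 8

Weights: 1 i L, 2 mo: H, 3 tra: H, 4 ku L, 5 lef H, 6 ru: H, 7 do L, 8 po: H, 9 rok H.
Parse right to left (heavy = foot alone; LL = one foot; stranded L unfooted): i (ˈmo:) (ˈtra:) ku (ˈlef) (ˈru:) do (ˈpo:) (ˈrok).
Foot heads: 2, 3, 5, 6, 8, 9.
Primary stress on the rightmost head = syllable 9.
Secondary stress on 2, 3, 5, 6, 8: i.ˌmo:.ˌtra:.ku.ˌlef.ˌru:.do.ˌpo:.ˈrok.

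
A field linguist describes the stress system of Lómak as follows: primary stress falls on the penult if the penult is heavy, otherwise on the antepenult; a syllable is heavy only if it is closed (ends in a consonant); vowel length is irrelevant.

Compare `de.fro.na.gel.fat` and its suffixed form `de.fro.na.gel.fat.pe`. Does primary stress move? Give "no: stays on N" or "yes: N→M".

yes: 4→5

Base `de.fro.na.gel.fat` (5 syllables):
  Weights: 3 na L, 4 gel H, 5 fat H.
  The penult (syllable 4, gel) is heavy, so it takes stress.
  → primary stress on syllable 4.
Suffixed `de.fro.na.gel.fat.pe` (6 syllables):
  Weights: 4 gel H, 5 fat H, 6 pe L.
  The penult (syllable 5, fat) is heavy, so it takes stress.
  → primary stress on syllable 5.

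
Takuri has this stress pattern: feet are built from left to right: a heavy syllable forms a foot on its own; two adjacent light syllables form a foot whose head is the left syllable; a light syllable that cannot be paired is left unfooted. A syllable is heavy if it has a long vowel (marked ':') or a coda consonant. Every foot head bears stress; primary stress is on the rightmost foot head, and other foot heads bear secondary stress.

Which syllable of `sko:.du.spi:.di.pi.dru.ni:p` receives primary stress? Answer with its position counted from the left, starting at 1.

7

Weights: 1 sko: H, 2 du L, 3 spi: H, 4 di L, 5 pi L, 6 dru L, 7 ni:p H.
Parse left to right (heavy = foot alone; LL = one foot; stranded L unfooted): (ˈsko:) du (ˈspi:) (ˈdi.pi) dru (ˈni:p).
Foot heads: 1, 3, 4, 7.
Primary stress on the rightmost head = syllable 7.
Primary stress: syllable 7 → sko:.du.spi:.di.pi.dru.ˈni:p.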